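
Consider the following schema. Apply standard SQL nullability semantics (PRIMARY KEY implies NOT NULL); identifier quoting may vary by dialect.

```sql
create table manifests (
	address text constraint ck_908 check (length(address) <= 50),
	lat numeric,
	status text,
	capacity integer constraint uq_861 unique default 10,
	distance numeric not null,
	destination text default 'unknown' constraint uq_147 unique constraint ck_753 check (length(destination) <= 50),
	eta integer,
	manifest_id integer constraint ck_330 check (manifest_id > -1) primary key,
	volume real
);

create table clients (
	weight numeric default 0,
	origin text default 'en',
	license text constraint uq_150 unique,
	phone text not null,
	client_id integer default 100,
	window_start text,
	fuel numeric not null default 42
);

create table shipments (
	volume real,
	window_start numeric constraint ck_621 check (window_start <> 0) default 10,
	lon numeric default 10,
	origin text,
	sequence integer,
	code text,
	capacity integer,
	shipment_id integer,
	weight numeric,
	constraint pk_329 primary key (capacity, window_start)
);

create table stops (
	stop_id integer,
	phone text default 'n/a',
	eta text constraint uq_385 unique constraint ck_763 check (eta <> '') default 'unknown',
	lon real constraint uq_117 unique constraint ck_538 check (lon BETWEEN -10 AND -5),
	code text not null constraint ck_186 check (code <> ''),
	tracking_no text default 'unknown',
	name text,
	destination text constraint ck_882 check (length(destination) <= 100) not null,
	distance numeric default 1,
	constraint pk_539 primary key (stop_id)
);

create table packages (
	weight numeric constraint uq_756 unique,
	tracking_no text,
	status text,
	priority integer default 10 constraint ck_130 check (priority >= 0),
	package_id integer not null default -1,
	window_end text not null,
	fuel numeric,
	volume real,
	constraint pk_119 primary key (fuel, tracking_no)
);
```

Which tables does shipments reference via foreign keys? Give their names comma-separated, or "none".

none

No column in shipments has a REFERENCES clause.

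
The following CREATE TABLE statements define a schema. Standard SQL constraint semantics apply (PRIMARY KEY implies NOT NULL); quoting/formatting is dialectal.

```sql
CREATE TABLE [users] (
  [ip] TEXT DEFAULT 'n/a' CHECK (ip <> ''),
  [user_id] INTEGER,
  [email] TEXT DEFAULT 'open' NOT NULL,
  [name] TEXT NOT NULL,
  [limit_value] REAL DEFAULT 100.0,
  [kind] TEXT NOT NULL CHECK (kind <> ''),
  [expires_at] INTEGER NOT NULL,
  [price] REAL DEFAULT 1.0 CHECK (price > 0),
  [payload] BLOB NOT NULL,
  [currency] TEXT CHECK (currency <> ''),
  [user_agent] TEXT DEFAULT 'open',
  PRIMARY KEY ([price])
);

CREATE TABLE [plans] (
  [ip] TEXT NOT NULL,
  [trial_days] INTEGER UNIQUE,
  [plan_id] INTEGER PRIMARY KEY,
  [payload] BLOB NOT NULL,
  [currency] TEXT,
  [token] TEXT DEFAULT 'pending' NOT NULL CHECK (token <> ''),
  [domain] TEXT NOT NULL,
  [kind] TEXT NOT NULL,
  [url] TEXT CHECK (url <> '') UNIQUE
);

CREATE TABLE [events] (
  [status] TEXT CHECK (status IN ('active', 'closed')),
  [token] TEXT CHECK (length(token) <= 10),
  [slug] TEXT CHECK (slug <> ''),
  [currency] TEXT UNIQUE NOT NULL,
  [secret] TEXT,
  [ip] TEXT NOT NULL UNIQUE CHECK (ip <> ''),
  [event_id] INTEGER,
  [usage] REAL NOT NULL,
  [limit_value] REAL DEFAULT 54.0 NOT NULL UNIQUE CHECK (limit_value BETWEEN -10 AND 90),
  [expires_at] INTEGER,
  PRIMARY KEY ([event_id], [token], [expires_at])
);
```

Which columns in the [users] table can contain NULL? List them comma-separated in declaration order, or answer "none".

- ip: CHECK does not forbid NULL (a CHECK constraint passes when its expression is NULL) → nullable.
- user_id: no NOT NULL constraint applies → nullable.
- email: declared NOT NULL → not nullable.
- name: declared NOT NULL → not nullable.
- limit_value: DEFAULT only fills an omitted column; an explicit NULL is still allowed → nullable.
- kind: declared NOT NULL → not nullable.
- expires_at: declared NOT NULL → not nullable.
- price: part of the PRIMARY KEY, which implies NOT NULL → not nullable.
- payload: declared NOT NULL → not nullable.
- currency: CHECK does not forbid NULL (a CHECK constraint passes when its expression is NULL) → nullable.
- user_agent: DEFAULT only fills an omitted column; an explicit NULL is still allowed → nullable.

ip, user_id, limit_value, currency, user_agent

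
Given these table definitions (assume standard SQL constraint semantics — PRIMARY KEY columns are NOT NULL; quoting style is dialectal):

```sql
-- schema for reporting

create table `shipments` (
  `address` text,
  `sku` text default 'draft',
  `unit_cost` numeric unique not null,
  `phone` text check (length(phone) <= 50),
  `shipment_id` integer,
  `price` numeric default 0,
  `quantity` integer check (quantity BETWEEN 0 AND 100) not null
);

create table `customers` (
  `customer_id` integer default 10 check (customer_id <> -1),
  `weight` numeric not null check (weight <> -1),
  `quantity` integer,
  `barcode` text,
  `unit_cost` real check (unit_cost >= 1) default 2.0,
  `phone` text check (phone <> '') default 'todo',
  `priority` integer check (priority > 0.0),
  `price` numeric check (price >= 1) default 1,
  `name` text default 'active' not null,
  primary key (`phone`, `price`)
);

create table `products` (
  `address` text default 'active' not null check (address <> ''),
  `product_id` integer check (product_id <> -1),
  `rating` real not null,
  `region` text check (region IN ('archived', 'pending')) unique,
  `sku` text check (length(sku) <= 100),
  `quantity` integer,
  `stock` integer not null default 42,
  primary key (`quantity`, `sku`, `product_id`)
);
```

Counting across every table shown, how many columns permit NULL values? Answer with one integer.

shipments: 5 nullable (address, sku, phone, shipment_id, price — PK none and explicit NOT NULL columns excluded).
customers: 5 nullable (customer_id, quantity, barcode, unit_cost, priority — PK (phone, price) and explicit NOT NULL columns excluded).
products: 1 nullable (region — PK (quantity, sku, product_id) and explicit NOT NULL columns excluded).
Total: 5 + 5 + 1 = 11.

11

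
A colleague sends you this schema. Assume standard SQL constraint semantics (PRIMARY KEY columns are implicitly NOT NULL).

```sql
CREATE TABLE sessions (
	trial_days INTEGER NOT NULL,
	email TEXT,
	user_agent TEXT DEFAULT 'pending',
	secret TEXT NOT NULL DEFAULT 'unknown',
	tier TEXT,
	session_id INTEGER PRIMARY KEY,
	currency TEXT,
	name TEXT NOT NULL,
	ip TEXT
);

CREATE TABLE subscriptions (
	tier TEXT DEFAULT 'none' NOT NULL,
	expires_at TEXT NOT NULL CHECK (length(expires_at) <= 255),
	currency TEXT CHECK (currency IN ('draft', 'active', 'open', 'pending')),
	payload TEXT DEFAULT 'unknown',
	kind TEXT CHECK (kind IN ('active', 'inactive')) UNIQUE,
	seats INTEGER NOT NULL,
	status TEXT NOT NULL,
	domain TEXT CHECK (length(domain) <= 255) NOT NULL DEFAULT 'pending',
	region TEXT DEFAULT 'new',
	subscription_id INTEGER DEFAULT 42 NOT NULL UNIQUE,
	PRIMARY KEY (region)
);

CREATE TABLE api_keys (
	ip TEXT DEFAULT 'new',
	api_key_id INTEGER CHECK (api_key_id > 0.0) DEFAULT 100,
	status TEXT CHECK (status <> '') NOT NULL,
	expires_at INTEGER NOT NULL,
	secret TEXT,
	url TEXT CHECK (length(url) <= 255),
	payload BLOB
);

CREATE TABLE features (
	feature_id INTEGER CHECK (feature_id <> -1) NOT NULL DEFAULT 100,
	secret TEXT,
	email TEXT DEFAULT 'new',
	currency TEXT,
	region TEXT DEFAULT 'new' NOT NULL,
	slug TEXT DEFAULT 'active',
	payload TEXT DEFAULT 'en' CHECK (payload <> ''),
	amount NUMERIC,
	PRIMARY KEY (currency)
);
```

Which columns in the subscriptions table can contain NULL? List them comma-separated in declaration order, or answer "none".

- tier: declared NOT NULL → not nullable.
- expires_at: declared NOT NULL → not nullable.
- currency: CHECK does not forbid NULL (a CHECK constraint passes when its expression is NULL) → nullable.
- payload: DEFAULT only fills an omitted column; an explicit NULL is still allowed → nullable.
- kind: CHECK does not forbid NULL (a CHECK constraint passes when its expression is NULL) → nullable.
- seats: declared NOT NULL → not nullable.
- status: declared NOT NULL → not nullable.
- domain: declared NOT NULL → not nullable.
- region: part of the PRIMARY KEY, which implies NOT NULL → not nullable.
- subscription_id: declared NOT NULL → not nullable.

currency, payload, kind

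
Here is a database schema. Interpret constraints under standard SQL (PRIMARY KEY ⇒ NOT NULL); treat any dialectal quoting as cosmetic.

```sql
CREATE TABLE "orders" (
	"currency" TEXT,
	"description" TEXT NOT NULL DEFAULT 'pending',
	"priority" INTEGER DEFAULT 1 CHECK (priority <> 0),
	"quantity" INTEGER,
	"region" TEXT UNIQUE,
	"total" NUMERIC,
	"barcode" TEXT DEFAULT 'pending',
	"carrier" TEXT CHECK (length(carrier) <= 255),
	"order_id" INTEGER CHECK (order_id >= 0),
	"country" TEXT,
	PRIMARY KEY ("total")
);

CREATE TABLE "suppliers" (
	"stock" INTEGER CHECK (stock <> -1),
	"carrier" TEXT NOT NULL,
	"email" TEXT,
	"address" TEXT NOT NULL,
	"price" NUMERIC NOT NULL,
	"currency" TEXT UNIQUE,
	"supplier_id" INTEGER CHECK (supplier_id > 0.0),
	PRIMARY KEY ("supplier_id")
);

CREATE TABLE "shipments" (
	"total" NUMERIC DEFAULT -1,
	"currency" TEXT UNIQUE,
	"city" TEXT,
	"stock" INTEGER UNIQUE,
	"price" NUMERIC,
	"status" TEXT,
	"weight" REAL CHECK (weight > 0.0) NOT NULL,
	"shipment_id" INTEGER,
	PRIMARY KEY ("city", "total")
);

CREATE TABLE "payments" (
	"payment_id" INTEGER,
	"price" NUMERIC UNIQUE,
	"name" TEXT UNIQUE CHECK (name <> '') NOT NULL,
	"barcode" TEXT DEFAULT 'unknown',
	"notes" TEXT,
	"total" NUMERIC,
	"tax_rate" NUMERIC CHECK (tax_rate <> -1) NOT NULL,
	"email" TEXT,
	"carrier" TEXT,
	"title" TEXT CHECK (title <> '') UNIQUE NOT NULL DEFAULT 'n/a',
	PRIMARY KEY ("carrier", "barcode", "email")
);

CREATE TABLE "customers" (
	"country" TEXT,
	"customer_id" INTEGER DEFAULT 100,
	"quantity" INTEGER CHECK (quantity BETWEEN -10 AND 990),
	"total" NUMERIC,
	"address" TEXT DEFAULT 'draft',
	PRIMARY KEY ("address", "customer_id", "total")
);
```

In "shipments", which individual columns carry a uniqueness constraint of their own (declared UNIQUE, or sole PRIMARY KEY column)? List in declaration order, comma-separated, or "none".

currency, stock

- total: part of a composite PRIMARY KEY — only the tuple is unique, not this column on its own.
- currency: declared UNIQUE → unique.
- city: part of a composite PRIMARY KEY — only the tuple is unique, not this column on its own.
- stock: declared UNIQUE → unique.
- price: no UNIQUE or single-column PK constraint.
- status: no UNIQUE or single-column PK constraint.
- weight: no UNIQUE or single-column PK constraint.
- shipment_id: no UNIQUE or single-column PK constraint.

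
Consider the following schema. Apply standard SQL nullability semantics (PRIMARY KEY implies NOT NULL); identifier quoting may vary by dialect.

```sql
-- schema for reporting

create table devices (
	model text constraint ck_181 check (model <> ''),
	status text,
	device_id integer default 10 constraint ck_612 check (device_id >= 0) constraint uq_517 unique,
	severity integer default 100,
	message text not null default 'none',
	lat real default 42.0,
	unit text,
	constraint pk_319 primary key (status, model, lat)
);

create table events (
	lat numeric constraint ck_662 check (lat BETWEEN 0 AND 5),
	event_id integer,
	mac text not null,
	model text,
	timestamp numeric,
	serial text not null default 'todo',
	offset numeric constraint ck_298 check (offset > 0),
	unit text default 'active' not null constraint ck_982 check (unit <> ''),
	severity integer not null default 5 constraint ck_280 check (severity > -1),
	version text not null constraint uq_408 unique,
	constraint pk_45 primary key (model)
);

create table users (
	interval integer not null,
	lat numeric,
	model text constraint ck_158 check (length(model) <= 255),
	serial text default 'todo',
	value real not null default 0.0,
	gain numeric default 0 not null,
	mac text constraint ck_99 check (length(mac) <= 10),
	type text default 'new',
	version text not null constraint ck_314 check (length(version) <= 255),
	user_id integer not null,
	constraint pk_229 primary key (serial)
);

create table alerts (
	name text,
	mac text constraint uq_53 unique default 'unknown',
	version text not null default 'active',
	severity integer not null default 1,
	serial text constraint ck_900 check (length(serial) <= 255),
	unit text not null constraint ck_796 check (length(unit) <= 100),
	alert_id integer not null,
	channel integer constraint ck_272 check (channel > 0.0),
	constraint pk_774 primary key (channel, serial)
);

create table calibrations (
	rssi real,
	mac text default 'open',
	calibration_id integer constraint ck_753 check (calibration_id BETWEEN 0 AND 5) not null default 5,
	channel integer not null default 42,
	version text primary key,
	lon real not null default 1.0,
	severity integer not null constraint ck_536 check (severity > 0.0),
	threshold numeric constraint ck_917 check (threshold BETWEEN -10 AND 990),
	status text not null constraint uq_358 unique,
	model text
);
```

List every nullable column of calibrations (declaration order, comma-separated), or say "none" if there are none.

- rssi: no NOT NULL constraint applies → nullable.
- mac: DEFAULT only fills an omitted column; an explicit NULL is still allowed → nullable.
- calibration_id: declared NOT NULL → not nullable.
- channel: declared NOT NULL → not nullable.
- version: part of the PRIMARY KEY, which implies NOT NULL → not nullable.
- lon: declared NOT NULL → not nullable.
- severity: declared NOT NULL → not nullable.
- threshold: CHECK does not forbid NULL (a CHECK constraint passes when its expression is NULL) → nullable.
- status: declared NOT NULL → not nullable.
- model: no NOT NULL constraint applies → nullable.

rssi, mac, threshold, model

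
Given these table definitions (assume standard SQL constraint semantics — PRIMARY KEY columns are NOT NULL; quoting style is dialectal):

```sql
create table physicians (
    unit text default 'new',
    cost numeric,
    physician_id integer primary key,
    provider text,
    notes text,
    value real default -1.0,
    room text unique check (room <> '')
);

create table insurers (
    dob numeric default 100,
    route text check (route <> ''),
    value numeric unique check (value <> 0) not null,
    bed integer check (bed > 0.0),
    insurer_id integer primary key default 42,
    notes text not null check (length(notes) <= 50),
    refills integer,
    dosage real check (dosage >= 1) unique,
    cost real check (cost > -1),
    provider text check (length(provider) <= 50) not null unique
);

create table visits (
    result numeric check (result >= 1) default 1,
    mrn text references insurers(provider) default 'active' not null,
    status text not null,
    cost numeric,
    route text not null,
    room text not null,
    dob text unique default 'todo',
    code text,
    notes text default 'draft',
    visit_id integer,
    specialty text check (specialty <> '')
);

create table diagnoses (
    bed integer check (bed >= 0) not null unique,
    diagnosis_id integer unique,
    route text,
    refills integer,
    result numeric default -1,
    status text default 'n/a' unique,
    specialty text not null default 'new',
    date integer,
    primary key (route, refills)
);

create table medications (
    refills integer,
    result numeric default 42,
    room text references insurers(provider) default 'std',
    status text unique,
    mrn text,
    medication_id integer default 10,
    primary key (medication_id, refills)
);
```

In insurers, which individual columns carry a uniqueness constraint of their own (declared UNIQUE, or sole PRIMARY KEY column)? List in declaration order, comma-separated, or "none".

value, insurer_id, dosage, provider

- dob: no UNIQUE or single-column PK constraint.
- route: no UNIQUE or single-column PK constraint.
- value: declared UNIQUE → unique.
- bed: no UNIQUE or single-column PK constraint.
- insurer_id: single-column PRIMARY KEY → unique.
- notes: no UNIQUE or single-column PK constraint.
- refills: no UNIQUE or single-column PK constraint.
- dosage: declared UNIQUE → unique.
- cost: no UNIQUE or single-column PK constraint.
- provider: declared UNIQUE → unique.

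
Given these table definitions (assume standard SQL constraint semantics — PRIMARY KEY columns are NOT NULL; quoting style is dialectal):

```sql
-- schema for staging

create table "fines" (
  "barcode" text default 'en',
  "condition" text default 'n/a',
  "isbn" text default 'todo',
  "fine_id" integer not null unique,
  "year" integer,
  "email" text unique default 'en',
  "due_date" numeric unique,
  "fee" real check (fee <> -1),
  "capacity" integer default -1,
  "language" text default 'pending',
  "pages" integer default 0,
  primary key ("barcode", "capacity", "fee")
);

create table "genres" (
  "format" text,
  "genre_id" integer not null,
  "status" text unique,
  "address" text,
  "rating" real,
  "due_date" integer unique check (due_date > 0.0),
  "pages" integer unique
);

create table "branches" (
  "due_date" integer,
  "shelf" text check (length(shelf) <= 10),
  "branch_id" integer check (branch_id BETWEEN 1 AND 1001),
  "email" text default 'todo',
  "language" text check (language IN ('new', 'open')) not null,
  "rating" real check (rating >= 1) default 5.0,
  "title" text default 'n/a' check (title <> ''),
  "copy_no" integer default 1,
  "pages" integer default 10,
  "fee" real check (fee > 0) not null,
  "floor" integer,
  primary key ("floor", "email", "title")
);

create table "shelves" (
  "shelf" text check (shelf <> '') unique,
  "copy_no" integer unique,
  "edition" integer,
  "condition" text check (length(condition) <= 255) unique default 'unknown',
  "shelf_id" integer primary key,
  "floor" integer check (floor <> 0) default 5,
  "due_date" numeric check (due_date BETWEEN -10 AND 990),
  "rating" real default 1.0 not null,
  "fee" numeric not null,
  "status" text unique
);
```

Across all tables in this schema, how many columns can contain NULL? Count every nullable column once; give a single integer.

fines: 7 nullable (condition, isbn, year, email, due_date, language, pages — PK (barcode, capacity, fee) and explicit NOT NULL columns excluded).
genres: 6 nullable (format, status, address, rating, due_date, pages — PK none and explicit NOT NULL columns excluded).
branches: 6 nullable (due_date, shelf, branch_id, rating, copy_no, pages — PK (floor, email, title) and explicit NOT NULL columns excluded).
shelves: 7 nullable (shelf, copy_no, edition, condition, floor, due_date, status — PK (shelf_id) and explicit NOT NULL columns excluded).
Total: 7 + 6 + 6 + 7 = 26.

26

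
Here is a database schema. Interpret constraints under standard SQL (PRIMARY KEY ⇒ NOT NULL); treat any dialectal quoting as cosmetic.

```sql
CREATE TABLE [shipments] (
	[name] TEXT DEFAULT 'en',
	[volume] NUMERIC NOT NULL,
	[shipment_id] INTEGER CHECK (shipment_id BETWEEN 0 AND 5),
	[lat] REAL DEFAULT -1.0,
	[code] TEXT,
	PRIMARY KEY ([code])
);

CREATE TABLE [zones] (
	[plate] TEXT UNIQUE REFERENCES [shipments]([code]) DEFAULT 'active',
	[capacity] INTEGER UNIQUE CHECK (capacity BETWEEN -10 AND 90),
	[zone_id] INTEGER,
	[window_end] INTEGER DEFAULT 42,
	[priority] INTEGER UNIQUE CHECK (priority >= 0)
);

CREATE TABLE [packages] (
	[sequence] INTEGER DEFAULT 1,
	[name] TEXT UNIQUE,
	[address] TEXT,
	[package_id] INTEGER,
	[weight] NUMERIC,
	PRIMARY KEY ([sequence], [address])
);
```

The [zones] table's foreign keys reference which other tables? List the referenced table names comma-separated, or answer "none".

- plate REFERENCES shipments(code).

shipments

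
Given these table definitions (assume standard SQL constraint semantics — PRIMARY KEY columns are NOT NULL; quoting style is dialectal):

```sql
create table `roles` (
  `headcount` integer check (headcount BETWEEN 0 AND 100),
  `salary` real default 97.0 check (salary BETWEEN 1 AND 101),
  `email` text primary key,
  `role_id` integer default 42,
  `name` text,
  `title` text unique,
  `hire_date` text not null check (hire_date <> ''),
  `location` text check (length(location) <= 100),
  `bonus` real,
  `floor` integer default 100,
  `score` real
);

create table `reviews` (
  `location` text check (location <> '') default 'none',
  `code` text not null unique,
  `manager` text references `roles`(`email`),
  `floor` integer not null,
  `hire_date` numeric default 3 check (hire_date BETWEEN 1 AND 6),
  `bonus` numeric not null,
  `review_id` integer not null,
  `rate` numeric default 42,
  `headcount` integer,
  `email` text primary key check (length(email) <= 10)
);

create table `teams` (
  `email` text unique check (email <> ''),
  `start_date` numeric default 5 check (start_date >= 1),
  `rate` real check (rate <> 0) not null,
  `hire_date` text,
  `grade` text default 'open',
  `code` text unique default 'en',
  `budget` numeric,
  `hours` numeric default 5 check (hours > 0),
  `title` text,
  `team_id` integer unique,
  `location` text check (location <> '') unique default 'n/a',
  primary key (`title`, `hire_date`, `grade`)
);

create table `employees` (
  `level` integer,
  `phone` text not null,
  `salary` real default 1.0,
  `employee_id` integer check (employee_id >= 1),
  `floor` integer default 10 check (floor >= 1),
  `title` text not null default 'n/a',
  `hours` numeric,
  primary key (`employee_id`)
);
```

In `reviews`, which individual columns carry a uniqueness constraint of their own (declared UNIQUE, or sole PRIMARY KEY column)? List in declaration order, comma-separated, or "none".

code, email

- location: no UNIQUE or single-column PK constraint.
- code: declared UNIQUE → unique.
- manager: no UNIQUE or single-column PK constraint.
- floor: no UNIQUE or single-column PK constraint.
- hire_date: no UNIQUE or single-column PK constraint.
- bonus: no UNIQUE or single-column PK constraint.
- review_id: no UNIQUE or single-column PK constraint.
- rate: no UNIQUE or single-column PK constraint.
- headcount: no UNIQUE or single-column PK constraint.
- email: single-column PRIMARY KEY → unique.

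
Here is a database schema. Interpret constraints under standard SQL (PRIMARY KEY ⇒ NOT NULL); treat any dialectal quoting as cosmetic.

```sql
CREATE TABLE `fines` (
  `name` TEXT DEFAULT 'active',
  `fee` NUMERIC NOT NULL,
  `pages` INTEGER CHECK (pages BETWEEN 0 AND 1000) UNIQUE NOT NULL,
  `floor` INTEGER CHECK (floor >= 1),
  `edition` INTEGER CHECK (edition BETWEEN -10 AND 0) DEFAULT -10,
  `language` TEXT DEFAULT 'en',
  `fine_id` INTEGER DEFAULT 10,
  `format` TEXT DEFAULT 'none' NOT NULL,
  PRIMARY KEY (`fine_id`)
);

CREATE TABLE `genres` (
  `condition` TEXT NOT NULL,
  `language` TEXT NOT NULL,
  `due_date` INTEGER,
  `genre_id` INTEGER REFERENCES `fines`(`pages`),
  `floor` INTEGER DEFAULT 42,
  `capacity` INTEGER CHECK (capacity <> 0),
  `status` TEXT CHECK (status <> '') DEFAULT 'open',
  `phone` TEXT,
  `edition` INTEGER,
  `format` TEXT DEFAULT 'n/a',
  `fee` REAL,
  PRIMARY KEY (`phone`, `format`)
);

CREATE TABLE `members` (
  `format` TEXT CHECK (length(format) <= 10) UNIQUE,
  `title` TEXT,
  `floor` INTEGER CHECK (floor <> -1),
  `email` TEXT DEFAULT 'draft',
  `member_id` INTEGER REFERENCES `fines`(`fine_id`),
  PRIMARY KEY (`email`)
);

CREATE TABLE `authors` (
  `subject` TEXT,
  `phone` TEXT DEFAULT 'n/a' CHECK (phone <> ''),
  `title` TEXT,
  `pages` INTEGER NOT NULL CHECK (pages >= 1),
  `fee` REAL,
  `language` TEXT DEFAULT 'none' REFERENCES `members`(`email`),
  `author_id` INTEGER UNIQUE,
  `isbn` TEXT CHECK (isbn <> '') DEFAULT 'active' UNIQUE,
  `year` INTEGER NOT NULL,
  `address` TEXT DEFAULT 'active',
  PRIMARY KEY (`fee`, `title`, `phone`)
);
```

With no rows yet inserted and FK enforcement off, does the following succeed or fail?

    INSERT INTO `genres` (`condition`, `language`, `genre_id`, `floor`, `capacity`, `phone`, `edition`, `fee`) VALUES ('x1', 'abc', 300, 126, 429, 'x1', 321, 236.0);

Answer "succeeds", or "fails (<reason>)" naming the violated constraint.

NOT NULL columns: condition is supplied; format defaults to 'n/a'; language is supplied; phone is supplied.
CHECK constraints: 429 satisfies (capacity <> 0).
No constraint is violated.

succeeds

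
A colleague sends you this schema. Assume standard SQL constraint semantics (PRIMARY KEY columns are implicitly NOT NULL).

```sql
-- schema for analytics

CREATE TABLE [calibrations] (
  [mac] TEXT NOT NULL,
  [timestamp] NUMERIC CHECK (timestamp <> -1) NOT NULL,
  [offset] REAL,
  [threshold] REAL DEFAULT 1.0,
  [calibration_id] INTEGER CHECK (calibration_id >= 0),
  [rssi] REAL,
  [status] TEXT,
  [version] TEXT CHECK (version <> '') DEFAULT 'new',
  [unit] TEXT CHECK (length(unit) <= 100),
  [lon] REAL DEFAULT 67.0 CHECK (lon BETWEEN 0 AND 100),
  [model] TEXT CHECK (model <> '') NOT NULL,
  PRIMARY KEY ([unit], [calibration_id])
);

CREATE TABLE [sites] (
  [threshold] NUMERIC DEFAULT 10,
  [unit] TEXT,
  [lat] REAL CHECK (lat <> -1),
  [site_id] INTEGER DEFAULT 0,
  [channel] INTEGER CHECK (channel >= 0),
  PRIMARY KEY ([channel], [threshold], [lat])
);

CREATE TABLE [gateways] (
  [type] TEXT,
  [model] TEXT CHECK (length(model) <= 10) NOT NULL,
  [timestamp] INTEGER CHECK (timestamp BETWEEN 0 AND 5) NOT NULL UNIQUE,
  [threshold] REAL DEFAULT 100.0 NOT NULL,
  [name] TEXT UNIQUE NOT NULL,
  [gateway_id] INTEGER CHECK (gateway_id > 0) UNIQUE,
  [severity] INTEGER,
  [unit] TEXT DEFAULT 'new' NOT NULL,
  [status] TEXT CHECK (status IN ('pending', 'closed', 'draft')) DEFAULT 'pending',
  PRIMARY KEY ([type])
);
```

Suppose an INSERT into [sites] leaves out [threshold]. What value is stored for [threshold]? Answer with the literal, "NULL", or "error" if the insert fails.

10

threshold has an explicit DEFAULT 10.
When the column is omitted from an INSERT, that default is used.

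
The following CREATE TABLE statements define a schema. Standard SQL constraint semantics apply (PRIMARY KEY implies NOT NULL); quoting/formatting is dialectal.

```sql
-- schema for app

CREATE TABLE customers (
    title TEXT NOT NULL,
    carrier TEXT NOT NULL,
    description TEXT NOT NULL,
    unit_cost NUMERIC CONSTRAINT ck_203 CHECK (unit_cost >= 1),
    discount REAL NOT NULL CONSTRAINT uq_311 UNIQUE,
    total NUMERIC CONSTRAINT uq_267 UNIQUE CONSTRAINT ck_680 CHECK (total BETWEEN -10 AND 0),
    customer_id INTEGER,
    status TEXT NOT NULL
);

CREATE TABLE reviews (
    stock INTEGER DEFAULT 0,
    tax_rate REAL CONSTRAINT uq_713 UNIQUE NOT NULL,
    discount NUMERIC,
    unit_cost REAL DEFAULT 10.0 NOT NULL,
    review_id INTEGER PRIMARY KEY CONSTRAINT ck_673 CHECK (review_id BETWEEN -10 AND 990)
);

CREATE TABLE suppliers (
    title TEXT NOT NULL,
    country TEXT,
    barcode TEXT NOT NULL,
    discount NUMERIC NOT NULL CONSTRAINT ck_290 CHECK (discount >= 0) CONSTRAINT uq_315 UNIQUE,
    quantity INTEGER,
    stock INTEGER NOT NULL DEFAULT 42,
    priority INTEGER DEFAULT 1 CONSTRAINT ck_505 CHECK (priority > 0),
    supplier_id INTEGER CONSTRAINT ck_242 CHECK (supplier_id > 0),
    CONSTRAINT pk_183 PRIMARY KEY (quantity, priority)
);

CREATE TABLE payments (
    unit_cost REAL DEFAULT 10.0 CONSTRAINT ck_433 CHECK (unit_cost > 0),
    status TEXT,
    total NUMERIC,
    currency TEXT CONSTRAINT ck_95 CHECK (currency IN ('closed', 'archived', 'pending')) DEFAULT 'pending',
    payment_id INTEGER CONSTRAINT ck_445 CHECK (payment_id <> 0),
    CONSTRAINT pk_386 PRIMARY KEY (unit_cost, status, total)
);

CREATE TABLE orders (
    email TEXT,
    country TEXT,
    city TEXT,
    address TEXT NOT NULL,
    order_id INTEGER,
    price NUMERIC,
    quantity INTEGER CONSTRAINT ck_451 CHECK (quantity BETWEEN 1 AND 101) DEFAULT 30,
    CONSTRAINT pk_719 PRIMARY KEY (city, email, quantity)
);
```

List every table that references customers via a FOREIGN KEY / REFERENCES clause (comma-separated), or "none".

none

No REFERENCES clause anywhere in the schema names customers.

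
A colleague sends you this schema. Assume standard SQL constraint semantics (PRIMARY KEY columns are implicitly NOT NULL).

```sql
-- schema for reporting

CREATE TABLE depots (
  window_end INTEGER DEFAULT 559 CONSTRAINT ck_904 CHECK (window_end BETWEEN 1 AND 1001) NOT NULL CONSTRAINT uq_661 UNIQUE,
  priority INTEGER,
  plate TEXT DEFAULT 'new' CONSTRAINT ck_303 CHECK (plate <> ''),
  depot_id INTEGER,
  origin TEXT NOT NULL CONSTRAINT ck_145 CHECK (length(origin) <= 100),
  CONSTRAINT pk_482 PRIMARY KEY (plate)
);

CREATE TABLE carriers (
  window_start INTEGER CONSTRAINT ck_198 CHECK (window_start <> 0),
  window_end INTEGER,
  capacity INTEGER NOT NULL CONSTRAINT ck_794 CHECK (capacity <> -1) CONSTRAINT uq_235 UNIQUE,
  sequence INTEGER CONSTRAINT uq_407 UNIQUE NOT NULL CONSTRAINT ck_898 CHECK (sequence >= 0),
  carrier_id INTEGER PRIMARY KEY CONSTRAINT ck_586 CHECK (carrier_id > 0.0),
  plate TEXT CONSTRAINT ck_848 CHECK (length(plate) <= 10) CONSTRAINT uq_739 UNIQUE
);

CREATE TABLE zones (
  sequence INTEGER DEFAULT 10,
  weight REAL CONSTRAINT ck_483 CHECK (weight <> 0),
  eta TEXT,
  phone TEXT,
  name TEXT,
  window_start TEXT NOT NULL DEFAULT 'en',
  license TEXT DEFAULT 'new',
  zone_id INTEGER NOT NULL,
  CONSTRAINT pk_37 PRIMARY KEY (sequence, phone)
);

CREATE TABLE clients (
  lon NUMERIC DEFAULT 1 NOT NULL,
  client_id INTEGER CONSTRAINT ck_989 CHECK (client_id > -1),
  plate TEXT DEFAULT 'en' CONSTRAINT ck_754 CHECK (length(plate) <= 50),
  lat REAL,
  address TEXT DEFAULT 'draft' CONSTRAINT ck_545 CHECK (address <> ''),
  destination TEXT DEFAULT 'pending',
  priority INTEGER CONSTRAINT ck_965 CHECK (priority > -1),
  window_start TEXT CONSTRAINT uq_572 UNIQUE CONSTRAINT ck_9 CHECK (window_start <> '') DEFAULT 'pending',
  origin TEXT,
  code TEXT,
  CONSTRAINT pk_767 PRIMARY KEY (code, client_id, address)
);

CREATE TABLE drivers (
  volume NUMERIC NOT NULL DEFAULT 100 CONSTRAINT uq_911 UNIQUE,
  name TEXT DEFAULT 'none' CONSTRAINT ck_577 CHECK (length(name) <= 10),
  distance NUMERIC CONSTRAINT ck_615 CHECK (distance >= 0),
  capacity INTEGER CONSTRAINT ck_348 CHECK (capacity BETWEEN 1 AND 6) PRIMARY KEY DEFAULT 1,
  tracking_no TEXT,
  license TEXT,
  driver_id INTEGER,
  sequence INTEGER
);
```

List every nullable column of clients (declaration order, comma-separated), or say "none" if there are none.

- lon: declared NOT NULL → not nullable.
- client_id: part of the PRIMARY KEY, which implies NOT NULL → not nullable.
- plate: CHECK does not forbid NULL (a CHECK constraint passes when its expression is NULL) → nullable.
- lat: no NOT NULL constraint applies → nullable.
- address: part of the PRIMARY KEY, which implies NOT NULL → not nullable.
- destination: DEFAULT only fills an omitted column; an explicit NULL is still allowed → nullable.
- priority: CHECK does not forbid NULL (a CHECK constraint passes when its expression is NULL) → nullable.
- window_start: CHECK does not forbid NULL (a CHECK constraint passes when its expression is NULL) → nullable.
- origin: no NOT NULL constraint applies → nullable.
- code: part of the PRIMARY KEY, which implies NOT NULL → not nullable.

plate, lat, destination, priority, window_start, origin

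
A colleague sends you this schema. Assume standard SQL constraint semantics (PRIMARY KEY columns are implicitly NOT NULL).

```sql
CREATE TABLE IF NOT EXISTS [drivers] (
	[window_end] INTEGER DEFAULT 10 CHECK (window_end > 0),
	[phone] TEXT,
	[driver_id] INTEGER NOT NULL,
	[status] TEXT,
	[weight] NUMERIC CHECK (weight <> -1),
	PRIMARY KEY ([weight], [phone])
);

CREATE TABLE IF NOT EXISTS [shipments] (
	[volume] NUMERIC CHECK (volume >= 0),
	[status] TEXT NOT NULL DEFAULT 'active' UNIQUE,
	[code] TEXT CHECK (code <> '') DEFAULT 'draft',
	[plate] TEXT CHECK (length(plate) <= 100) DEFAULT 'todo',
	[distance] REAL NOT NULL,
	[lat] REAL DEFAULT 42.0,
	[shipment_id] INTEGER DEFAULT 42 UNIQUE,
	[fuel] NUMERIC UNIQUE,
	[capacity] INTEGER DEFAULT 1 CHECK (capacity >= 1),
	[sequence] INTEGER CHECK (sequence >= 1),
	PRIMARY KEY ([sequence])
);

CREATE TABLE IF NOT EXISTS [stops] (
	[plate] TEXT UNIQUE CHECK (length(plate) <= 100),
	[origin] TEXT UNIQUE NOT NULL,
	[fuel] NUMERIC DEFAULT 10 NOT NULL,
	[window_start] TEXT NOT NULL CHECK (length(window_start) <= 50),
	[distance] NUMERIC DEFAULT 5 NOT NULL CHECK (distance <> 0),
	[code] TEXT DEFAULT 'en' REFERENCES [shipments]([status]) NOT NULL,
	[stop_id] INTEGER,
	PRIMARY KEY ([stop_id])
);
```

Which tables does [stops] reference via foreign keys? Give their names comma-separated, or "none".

- code REFERENCES shipments(status).

shipments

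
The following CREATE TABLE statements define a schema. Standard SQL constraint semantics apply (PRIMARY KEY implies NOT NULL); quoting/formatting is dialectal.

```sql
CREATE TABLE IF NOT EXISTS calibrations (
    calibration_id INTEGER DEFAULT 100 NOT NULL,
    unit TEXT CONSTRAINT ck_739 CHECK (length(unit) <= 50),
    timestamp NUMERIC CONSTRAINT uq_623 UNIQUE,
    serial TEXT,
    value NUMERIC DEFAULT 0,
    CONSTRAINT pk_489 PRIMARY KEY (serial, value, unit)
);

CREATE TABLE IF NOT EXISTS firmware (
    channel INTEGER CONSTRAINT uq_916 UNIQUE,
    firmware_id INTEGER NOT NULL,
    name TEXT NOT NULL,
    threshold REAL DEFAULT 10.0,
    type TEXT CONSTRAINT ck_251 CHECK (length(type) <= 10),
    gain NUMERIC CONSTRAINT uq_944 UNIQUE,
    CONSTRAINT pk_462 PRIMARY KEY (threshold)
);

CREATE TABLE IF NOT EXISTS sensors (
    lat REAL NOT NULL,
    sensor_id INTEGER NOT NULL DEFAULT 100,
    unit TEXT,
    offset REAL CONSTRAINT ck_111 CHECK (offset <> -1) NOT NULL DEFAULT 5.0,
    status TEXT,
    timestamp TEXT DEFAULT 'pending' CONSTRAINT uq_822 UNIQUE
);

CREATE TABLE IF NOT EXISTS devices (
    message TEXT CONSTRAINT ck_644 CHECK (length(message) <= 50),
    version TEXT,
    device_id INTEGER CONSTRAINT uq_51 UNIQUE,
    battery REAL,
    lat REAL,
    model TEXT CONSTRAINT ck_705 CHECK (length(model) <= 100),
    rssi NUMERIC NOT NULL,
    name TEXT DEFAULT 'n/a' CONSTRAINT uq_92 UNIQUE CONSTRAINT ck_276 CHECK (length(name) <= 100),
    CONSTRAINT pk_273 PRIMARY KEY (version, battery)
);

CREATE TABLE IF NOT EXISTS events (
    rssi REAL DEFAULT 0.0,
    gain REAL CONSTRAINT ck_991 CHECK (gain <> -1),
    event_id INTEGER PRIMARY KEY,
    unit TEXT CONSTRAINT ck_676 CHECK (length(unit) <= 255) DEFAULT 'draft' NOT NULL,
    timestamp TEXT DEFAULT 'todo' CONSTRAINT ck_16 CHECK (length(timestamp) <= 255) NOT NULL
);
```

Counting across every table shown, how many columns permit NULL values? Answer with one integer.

calibrations: 1 nullable (timestamp — PK (serial, value, unit) and explicit NOT NULL columns excluded).
firmware: 3 nullable (channel, type, gain — PK (threshold) and explicit NOT NULL columns excluded).
sensors: 3 nullable (unit, status, timestamp — PK none and explicit NOT NULL columns excluded).
devices: 5 nullable (message, device_id, lat, model, name — PK (version, battery) and explicit NOT NULL columns excluded).
events: 2 nullable (rssi, gain — PK (event_id) and explicit NOT NULL columns excluded).
Total: 1 + 3 + 3 + 5 + 2 = 14.

14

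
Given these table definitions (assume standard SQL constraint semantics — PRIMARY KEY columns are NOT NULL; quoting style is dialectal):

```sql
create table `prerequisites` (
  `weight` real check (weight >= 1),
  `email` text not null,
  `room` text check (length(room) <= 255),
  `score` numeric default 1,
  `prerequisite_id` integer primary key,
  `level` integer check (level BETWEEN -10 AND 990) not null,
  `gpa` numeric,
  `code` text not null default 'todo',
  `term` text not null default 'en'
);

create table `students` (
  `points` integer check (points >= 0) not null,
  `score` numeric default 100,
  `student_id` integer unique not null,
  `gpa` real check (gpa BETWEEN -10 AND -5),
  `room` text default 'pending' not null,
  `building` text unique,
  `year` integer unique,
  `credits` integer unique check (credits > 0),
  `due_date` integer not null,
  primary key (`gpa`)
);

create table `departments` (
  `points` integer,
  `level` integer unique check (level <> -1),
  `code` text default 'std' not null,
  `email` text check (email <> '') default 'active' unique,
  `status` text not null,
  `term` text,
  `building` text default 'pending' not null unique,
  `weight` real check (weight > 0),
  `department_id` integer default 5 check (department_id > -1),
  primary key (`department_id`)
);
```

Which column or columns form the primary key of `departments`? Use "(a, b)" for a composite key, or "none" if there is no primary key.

department_id is declared PRIMARY KEY as a table-level PRIMARY KEY clause.

department_id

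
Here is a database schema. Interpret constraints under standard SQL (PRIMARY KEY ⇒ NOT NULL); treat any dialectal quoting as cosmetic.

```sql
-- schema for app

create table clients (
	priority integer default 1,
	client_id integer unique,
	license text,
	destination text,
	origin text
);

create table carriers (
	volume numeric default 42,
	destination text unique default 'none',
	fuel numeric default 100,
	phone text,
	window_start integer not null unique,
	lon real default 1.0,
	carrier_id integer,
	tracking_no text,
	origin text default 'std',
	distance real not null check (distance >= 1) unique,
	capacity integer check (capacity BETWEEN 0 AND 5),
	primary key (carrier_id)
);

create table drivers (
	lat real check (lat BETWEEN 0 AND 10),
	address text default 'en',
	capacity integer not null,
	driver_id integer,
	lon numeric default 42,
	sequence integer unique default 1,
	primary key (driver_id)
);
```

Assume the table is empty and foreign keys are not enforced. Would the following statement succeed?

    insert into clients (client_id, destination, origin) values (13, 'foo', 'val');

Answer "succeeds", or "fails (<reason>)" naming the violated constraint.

succeeds

clients has no NOT NULL or PRIMARY KEY columns.
No constraint is violated.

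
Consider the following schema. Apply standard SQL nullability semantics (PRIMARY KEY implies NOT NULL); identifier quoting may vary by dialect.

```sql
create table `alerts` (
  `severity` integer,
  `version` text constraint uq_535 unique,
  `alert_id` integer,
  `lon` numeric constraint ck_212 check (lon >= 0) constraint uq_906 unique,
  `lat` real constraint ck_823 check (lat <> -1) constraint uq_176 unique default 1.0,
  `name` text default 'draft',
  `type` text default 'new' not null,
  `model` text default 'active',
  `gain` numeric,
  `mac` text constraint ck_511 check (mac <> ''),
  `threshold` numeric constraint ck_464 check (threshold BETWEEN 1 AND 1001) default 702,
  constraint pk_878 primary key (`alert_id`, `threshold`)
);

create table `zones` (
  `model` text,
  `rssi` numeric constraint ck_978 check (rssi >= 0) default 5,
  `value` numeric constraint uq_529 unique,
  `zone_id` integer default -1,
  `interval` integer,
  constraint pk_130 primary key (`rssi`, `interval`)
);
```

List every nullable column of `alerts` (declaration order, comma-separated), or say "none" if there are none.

- severity: no NOT NULL constraint applies → nullable.
- version: UNIQUE does not imply NOT NULL → nullable.
- alert_id: part of the PRIMARY KEY, which implies NOT NULL → not nullable.
- lon: CHECK does not forbid NULL (a CHECK constraint passes when its expression is NULL) → nullable.
- lat: CHECK does not forbid NULL (a CHECK constraint passes when its expression is NULL) → nullable.
- name: DEFAULT only fills an omitted column; an explicit NULL is still allowed → nullable.
- type: declared NOT NULL → not nullable.
- model: DEFAULT only fills an omitted column; an explicit NULL is still allowed → nullable.
- gain: no NOT NULL constraint applies → nullable.
- mac: CHECK does not forbid NULL (a CHECK constraint passes when its expression is NULL) → nullable.
- threshold: part of the PRIMARY KEY, which implies NOT NULL → not nullable.

severity, version, lon, lat, name, model, gain, mac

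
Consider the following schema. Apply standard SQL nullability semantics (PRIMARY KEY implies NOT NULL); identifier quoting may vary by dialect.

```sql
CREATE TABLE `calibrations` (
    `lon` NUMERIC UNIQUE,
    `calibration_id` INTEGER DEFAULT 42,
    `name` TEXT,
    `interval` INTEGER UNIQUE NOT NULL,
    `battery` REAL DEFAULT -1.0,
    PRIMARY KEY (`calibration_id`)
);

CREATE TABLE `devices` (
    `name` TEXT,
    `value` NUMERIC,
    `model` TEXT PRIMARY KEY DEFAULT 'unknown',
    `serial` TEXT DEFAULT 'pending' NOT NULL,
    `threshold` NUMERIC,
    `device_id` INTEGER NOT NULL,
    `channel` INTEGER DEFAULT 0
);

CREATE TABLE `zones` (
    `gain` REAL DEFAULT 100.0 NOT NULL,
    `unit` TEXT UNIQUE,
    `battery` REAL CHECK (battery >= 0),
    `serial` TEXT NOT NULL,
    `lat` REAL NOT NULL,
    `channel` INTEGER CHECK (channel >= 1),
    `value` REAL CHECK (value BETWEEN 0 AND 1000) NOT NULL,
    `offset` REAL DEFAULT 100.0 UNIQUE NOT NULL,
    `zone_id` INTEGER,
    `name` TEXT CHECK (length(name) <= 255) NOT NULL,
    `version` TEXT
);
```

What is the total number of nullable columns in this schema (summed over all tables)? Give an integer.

calibrations: 3 nullable (lon, name, battery — PK (calibration_id) and explicit NOT NULL columns excluded).
devices: 4 nullable (name, value, threshold, channel — PK (model) and explicit NOT NULL columns excluded).
zones: 5 nullable (unit, battery, channel, zone_id, version — PK none and explicit NOT NULL columns excluded).
Total: 3 + 4 + 5 = 12.

12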